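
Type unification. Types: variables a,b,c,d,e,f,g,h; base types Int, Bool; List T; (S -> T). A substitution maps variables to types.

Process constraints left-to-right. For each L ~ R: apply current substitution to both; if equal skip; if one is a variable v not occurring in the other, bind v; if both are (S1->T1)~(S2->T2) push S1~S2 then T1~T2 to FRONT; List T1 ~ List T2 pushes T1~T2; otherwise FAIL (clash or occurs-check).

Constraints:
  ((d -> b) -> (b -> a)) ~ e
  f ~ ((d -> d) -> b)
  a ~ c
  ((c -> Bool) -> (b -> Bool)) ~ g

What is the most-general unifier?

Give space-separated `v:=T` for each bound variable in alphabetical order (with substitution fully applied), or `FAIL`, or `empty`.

Answer: a:=c e:=((d -> b) -> (b -> c)) f:=((d -> d) -> b) g:=((c -> Bool) -> (b -> Bool))

Derivation:
step 1: unify ((d -> b) -> (b -> a)) ~ e  [subst: {-} | 3 pending]
  bind e := ((d -> b) -> (b -> a))
step 2: unify f ~ ((d -> d) -> b)  [subst: {e:=((d -> b) -> (b -> a))} | 2 pending]
  bind f := ((d -> d) -> b)
step 3: unify a ~ c  [subst: {e:=((d -> b) -> (b -> a)), f:=((d -> d) -> b)} | 1 pending]
  bind a := c
step 4: unify ((c -> Bool) -> (b -> Bool)) ~ g  [subst: {e:=((d -> b) -> (b -> a)), f:=((d -> d) -> b), a:=c} | 0 pending]
  bind g := ((c -> Bool) -> (b -> Bool))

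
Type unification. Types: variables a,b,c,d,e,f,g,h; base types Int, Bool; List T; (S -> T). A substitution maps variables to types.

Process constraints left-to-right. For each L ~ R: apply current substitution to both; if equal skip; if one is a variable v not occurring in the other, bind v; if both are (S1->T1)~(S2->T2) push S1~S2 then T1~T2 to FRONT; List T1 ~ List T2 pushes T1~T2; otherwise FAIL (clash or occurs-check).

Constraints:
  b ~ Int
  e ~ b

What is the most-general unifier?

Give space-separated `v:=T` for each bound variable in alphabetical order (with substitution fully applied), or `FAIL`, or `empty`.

step 1: unify b ~ Int  [subst: {-} | 1 pending]
  bind b := Int
step 2: unify e ~ Int  [subst: {b:=Int} | 0 pending]
  bind e := Int

Answer: b:=Int e:=Int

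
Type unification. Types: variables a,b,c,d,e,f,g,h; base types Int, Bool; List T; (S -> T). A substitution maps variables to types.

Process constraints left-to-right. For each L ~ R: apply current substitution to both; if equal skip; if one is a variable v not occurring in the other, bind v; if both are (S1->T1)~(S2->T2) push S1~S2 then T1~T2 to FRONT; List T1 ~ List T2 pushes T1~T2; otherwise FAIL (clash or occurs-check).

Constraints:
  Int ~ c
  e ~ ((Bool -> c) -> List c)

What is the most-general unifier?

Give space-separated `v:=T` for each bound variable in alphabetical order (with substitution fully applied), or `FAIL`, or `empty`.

Answer: c:=Int e:=((Bool -> Int) -> List Int)

Derivation:
step 1: unify Int ~ c  [subst: {-} | 1 pending]
  bind c := Int
step 2: unify e ~ ((Bool -> Int) -> List Int)  [subst: {c:=Int} | 0 pending]
  bind e := ((Bool -> Int) -> List Int)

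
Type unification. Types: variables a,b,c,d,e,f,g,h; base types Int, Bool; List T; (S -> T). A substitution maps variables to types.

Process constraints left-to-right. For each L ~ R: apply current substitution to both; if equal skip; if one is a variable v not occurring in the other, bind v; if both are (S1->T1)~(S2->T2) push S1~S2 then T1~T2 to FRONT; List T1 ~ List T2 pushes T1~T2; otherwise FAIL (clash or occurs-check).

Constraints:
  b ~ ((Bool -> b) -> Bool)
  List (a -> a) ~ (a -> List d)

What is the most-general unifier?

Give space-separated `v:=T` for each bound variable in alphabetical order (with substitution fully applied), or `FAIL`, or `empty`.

step 1: unify b ~ ((Bool -> b) -> Bool)  [subst: {-} | 1 pending]
  occurs-check fail: b in ((Bool -> b) -> Bool)

Answer: FAIL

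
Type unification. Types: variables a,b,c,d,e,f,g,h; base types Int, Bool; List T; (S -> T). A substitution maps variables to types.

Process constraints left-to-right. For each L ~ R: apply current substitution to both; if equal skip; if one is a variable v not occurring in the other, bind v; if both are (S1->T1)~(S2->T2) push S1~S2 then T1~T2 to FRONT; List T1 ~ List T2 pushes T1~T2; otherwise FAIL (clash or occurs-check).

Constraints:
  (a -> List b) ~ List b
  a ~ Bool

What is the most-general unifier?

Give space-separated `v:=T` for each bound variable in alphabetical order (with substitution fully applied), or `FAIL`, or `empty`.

Answer: FAIL

Derivation:
step 1: unify (a -> List b) ~ List b  [subst: {-} | 1 pending]
  clash: (a -> List b) vs List b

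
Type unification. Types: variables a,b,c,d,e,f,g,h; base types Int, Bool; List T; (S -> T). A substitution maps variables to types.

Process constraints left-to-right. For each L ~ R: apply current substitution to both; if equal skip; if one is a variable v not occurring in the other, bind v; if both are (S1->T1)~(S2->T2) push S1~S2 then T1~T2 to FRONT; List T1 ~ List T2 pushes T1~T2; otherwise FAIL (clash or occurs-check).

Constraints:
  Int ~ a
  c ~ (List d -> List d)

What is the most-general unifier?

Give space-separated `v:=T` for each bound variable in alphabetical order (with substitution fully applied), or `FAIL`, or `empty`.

step 1: unify Int ~ a  [subst: {-} | 1 pending]
  bind a := Int
step 2: unify c ~ (List d -> List d)  [subst: {a:=Int} | 0 pending]
  bind c := (List d -> List d)

Answer: a:=Int c:=(List d -> List d)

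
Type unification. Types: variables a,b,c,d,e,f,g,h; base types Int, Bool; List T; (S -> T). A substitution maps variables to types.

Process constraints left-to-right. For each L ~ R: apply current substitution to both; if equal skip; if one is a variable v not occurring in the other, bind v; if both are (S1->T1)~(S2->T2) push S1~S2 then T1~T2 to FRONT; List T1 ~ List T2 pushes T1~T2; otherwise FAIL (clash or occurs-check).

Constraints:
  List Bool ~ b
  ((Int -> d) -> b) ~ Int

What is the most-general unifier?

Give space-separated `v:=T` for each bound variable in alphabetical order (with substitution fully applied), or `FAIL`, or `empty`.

Answer: FAIL

Derivation:
step 1: unify List Bool ~ b  [subst: {-} | 1 pending]
  bind b := List Bool
step 2: unify ((Int -> d) -> List Bool) ~ Int  [subst: {b:=List Bool} | 0 pending]
  clash: ((Int -> d) -> List Bool) vs Int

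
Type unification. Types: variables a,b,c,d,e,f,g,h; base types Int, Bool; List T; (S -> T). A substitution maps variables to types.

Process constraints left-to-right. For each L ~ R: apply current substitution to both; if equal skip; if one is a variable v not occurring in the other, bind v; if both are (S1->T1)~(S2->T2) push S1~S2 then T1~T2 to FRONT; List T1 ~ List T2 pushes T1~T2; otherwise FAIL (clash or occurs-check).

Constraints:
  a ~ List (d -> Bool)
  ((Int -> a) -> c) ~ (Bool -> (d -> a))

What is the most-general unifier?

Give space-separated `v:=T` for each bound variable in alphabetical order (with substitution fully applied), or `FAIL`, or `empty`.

Answer: FAIL

Derivation:
step 1: unify a ~ List (d -> Bool)  [subst: {-} | 1 pending]
  bind a := List (d -> Bool)
step 2: unify ((Int -> List (d -> Bool)) -> c) ~ (Bool -> (d -> List (d -> Bool)))  [subst: {a:=List (d -> Bool)} | 0 pending]
  -> decompose arrow: push (Int -> List (d -> Bool))~Bool, c~(d -> List (d -> Bool))
step 3: unify (Int -> List (d -> Bool)) ~ Bool  [subst: {a:=List (d -> Bool)} | 1 pending]
  clash: (Int -> List (d -> Bool)) vs Bool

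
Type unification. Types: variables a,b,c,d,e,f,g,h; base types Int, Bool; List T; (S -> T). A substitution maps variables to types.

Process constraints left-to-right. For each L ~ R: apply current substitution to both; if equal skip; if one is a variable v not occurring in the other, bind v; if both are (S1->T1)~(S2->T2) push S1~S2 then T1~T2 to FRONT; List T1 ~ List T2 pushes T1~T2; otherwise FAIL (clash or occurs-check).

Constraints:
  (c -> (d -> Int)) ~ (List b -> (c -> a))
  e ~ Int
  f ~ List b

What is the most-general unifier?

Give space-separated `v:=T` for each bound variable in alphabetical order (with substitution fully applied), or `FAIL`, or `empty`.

step 1: unify (c -> (d -> Int)) ~ (List b -> (c -> a))  [subst: {-} | 2 pending]
  -> decompose arrow: push c~List b, (d -> Int)~(c -> a)
step 2: unify c ~ List b  [subst: {-} | 3 pending]
  bind c := List b
step 3: unify (d -> Int) ~ (List b -> a)  [subst: {c:=List b} | 2 pending]
  -> decompose arrow: push d~List b, Int~a
step 4: unify d ~ List b  [subst: {c:=List b} | 3 pending]
  bind d := List b
step 5: unify Int ~ a  [subst: {c:=List b, d:=List b} | 2 pending]
  bind a := Int
step 6: unify e ~ Int  [subst: {c:=List b, d:=List b, a:=Int} | 1 pending]
  bind e := Int
step 7: unify f ~ List b  [subst: {c:=List b, d:=List b, a:=Int, e:=Int} | 0 pending]
  bind f := List b

Answer: a:=Int c:=List b d:=List b e:=Int f:=List b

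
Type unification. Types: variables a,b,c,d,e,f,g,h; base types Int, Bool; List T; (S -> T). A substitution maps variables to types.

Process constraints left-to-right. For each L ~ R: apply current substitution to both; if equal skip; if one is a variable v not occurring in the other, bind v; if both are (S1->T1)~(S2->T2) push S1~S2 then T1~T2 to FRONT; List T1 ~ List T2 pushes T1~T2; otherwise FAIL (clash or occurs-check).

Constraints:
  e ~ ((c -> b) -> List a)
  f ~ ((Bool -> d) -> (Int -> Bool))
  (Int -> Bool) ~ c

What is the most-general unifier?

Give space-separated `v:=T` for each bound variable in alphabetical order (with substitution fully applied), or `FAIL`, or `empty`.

step 1: unify e ~ ((c -> b) -> List a)  [subst: {-} | 2 pending]
  bind e := ((c -> b) -> List a)
step 2: unify f ~ ((Bool -> d) -> (Int -> Bool))  [subst: {e:=((c -> b) -> List a)} | 1 pending]
  bind f := ((Bool -> d) -> (Int -> Bool))
step 3: unify (Int -> Bool) ~ c  [subst: {e:=((c -> b) -> List a), f:=((Bool -> d) -> (Int -> Bool))} | 0 pending]
  bind c := (Int -> Bool)

Answer: c:=(Int -> Bool) e:=(((Int -> Bool) -> b) -> List a) f:=((Bool -> d) -> (Int -> Bool))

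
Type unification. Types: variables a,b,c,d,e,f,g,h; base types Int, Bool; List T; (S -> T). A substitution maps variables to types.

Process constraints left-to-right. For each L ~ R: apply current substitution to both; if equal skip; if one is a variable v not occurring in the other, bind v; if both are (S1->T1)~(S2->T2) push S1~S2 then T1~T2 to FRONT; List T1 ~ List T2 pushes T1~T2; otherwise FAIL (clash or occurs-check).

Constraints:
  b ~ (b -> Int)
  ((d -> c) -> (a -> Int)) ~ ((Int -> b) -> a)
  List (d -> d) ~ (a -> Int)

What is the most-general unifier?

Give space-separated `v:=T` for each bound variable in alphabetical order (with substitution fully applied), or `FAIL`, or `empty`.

Answer: FAIL

Derivation:
step 1: unify b ~ (b -> Int)  [subst: {-} | 2 pending]
  occurs-check fail: b in (b -> Int)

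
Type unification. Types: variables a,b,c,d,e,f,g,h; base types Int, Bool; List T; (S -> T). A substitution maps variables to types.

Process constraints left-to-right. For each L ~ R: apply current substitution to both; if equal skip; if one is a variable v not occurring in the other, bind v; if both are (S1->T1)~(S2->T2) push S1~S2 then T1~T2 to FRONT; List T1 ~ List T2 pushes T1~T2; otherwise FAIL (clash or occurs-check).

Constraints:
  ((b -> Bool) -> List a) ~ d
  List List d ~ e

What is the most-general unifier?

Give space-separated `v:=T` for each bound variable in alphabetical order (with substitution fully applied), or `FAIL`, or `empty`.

step 1: unify ((b -> Bool) -> List a) ~ d  [subst: {-} | 1 pending]
  bind d := ((b -> Bool) -> List a)
step 2: unify List List ((b -> Bool) -> List a) ~ e  [subst: {d:=((b -> Bool) -> List a)} | 0 pending]
  bind e := List List ((b -> Bool) -> List a)

Answer: d:=((b -> Bool) -> List a) e:=List List ((b -> Bool) -> List a)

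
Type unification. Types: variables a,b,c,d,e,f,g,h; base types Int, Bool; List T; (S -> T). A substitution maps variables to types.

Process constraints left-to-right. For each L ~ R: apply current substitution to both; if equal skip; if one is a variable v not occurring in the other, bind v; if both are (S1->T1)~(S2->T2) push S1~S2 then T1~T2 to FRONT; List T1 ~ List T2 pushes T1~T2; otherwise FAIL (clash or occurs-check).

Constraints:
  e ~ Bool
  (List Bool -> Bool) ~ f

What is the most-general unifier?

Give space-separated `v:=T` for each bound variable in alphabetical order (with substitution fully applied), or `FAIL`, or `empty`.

step 1: unify e ~ Bool  [subst: {-} | 1 pending]
  bind e := Bool
step 2: unify (List Bool -> Bool) ~ f  [subst: {e:=Bool} | 0 pending]
  bind f := (List Bool -> Bool)

Answer: e:=Bool f:=(List Bool -> Bool)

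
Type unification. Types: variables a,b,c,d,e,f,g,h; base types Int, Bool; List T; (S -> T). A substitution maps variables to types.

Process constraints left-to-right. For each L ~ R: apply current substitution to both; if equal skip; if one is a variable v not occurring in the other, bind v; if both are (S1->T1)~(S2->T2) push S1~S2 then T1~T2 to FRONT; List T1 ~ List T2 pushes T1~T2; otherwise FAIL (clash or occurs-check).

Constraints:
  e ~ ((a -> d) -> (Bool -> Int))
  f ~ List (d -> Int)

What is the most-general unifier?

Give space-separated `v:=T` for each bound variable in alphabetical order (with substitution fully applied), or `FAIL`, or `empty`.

Answer: e:=((a -> d) -> (Bool -> Int)) f:=List (d -> Int)

Derivation:
step 1: unify e ~ ((a -> d) -> (Bool -> Int))  [subst: {-} | 1 pending]
  bind e := ((a -> d) -> (Bool -> Int))
step 2: unify f ~ List (d -> Int)  [subst: {e:=((a -> d) -> (Bool -> Int))} | 0 pending]
  bind f := List (d -> Int)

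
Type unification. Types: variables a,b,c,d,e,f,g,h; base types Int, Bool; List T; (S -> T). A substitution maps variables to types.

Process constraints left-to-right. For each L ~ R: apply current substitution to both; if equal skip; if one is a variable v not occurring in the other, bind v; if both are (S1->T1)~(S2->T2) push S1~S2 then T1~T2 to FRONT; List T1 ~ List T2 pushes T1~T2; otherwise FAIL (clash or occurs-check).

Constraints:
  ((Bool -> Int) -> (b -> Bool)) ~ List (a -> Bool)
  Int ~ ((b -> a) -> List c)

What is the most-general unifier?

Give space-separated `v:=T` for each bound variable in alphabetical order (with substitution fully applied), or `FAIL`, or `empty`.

step 1: unify ((Bool -> Int) -> (b -> Bool)) ~ List (a -> Bool)  [subst: {-} | 1 pending]
  clash: ((Bool -> Int) -> (b -> Bool)) vs List (a -> Bool)

Answer: FAIL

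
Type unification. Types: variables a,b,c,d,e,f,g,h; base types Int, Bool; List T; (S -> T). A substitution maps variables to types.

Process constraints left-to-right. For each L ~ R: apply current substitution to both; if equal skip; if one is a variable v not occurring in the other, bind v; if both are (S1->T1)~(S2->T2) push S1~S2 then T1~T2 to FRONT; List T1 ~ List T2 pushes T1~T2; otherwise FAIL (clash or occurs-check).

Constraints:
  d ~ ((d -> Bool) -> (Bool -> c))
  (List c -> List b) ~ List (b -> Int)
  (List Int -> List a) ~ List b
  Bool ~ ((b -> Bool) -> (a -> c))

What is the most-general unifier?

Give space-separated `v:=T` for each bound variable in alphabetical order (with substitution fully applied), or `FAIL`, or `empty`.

Answer: FAIL

Derivation:
step 1: unify d ~ ((d -> Bool) -> (Bool -> c))  [subst: {-} | 3 pending]
  occurs-check fail: d in ((d -> Bool) -> (Bool -> c))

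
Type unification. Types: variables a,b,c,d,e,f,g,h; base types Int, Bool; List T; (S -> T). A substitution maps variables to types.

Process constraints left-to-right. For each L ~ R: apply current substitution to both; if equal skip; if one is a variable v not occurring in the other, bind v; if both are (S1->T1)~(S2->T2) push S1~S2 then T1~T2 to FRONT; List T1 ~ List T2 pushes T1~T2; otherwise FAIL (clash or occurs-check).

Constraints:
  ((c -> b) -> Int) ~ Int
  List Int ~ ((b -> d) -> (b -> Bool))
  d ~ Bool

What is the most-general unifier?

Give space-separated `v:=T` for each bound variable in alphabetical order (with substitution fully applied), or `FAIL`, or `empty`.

step 1: unify ((c -> b) -> Int) ~ Int  [subst: {-} | 2 pending]
  clash: ((c -> b) -> Int) vs Int

Answer: FAIL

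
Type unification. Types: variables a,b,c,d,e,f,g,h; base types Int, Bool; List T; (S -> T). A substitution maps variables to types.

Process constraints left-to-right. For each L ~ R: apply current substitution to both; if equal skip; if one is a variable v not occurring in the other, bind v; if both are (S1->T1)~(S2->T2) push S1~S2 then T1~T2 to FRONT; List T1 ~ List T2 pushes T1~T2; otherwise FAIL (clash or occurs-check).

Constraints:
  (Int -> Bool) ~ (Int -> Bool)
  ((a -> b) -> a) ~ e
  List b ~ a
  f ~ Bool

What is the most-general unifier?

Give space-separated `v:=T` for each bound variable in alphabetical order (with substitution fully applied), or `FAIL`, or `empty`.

step 1: unify (Int -> Bool) ~ (Int -> Bool)  [subst: {-} | 3 pending]
  -> identical, skip
step 2: unify ((a -> b) -> a) ~ e  [subst: {-} | 2 pending]
  bind e := ((a -> b) -> a)
step 3: unify List b ~ a  [subst: {e:=((a -> b) -> a)} | 1 pending]
  bind a := List b
step 4: unify f ~ Bool  [subst: {e:=((a -> b) -> a), a:=List b} | 0 pending]
  bind f := Bool

Answer: a:=List b e:=((List b -> b) -> List b) f:=Bool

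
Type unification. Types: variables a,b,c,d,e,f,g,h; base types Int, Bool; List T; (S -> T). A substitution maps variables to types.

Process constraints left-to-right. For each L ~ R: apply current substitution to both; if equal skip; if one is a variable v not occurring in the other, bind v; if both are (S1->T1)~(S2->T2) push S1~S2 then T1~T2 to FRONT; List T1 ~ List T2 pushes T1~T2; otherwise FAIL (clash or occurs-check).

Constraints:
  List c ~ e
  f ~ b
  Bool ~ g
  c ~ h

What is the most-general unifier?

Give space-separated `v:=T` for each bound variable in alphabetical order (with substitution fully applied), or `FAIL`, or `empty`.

Answer: c:=h e:=List h f:=b g:=Bool

Derivation:
step 1: unify List c ~ e  [subst: {-} | 3 pending]
  bind e := List c
step 2: unify f ~ b  [subst: {e:=List c} | 2 pending]
  bind f := b
step 3: unify Bool ~ g  [subst: {e:=List c, f:=b} | 1 pending]
  bind g := Bool
step 4: unify c ~ h  [subst: {e:=List c, f:=b, g:=Bool} | 0 pending]
  bind c := h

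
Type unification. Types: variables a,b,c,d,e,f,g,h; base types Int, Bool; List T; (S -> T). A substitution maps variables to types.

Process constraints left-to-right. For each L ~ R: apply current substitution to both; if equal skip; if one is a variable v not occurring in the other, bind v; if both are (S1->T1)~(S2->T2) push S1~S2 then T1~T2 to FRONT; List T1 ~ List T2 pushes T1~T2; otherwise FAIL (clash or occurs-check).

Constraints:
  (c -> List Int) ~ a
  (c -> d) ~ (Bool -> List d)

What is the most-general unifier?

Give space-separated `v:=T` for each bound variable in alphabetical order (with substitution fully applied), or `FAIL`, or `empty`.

Answer: FAIL

Derivation:
step 1: unify (c -> List Int) ~ a  [subst: {-} | 1 pending]
  bind a := (c -> List Int)
step 2: unify (c -> d) ~ (Bool -> List d)  [subst: {a:=(c -> List Int)} | 0 pending]
  -> decompose arrow: push c~Bool, d~List d
step 3: unify c ~ Bool  [subst: {a:=(c -> List Int)} | 1 pending]
  bind c := Bool
step 4: unify d ~ List d  [subst: {a:=(c -> List Int), c:=Bool} | 0 pending]
  occurs-check fail: d in List d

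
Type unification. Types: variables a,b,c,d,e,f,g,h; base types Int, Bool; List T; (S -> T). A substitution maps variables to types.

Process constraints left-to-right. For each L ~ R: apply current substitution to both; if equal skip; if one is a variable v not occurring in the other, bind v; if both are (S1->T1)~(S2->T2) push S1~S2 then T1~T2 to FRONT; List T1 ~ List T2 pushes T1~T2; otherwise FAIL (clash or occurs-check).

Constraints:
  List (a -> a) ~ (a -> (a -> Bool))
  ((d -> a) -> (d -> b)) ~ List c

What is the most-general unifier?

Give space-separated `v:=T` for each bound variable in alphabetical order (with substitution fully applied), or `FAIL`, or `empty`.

step 1: unify List (a -> a) ~ (a -> (a -> Bool))  [subst: {-} | 1 pending]
  clash: List (a -> a) vs (a -> (a -> Bool))

Answer: FAIL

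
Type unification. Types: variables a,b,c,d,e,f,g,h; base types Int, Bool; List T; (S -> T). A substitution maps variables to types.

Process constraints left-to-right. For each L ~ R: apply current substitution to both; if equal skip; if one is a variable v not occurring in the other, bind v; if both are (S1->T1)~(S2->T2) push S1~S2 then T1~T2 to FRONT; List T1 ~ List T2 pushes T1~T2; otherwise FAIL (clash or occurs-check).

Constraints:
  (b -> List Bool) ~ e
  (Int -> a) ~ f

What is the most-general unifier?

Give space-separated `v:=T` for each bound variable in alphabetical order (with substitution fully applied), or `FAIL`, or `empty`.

step 1: unify (b -> List Bool) ~ e  [subst: {-} | 1 pending]
  bind e := (b -> List Bool)
step 2: unify (Int -> a) ~ f  [subst: {e:=(b -> List Bool)} | 0 pending]
  bind f := (Int -> a)

Answer: e:=(b -> List Bool) f:=(Int -> a)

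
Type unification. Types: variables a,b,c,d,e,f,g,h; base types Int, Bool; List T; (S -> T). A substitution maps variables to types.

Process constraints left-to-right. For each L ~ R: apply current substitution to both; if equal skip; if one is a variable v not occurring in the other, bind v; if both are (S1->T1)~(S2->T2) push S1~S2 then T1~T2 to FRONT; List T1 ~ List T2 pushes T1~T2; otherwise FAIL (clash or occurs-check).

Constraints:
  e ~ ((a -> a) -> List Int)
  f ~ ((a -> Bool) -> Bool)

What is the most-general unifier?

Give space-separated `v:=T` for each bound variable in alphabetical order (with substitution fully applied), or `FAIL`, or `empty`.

Answer: e:=((a -> a) -> List Int) f:=((a -> Bool) -> Bool)

Derivation:
step 1: unify e ~ ((a -> a) -> List Int)  [subst: {-} | 1 pending]
  bind e := ((a -> a) -> List Int)
step 2: unify f ~ ((a -> Bool) -> Bool)  [subst: {e:=((a -> a) -> List Int)} | 0 pending]
  bind f := ((a -> Bool) -> Bool)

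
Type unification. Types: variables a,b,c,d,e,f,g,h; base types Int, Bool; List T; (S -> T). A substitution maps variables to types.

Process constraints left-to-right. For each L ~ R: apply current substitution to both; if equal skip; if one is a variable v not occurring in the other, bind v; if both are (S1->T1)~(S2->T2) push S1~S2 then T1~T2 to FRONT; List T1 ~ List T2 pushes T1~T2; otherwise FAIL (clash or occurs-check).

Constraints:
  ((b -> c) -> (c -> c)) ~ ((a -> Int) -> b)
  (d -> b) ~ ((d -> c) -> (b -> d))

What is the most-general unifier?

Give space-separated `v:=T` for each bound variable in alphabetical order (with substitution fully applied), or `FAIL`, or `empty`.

Answer: FAIL

Derivation:
step 1: unify ((b -> c) -> (c -> c)) ~ ((a -> Int) -> b)  [subst: {-} | 1 pending]
  -> decompose arrow: push (b -> c)~(a -> Int), (c -> c)~b
step 2: unify (b -> c) ~ (a -> Int)  [subst: {-} | 2 pending]
  -> decompose arrow: push b~a, c~Int
step 3: unify b ~ a  [subst: {-} | 3 pending]
  bind b := a
step 4: unify c ~ Int  [subst: {b:=a} | 2 pending]
  bind c := Int
step 5: unify (Int -> Int) ~ a  [subst: {b:=a, c:=Int} | 1 pending]
  bind a := (Int -> Int)
step 6: unify (d -> (Int -> Int)) ~ ((d -> Int) -> ((Int -> Int) -> d))  [subst: {b:=a, c:=Int, a:=(Int -> Int)} | 0 pending]
  -> decompose arrow: push d~(d -> Int), (Int -> Int)~((Int -> Int) -> d)
step 7: unify d ~ (d -> Int)  [subst: {b:=a, c:=Int, a:=(Int -> Int)} | 1 pending]
  occurs-check fail: d in (d -> Int)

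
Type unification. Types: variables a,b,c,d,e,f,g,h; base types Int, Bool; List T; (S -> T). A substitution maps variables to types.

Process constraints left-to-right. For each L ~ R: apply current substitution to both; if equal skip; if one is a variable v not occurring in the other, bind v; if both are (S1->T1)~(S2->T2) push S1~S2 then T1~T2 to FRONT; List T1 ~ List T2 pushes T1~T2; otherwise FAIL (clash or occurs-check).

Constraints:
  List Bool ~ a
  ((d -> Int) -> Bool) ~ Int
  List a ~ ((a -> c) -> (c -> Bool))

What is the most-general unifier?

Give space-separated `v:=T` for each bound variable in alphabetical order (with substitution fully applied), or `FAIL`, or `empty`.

Answer: FAIL

Derivation:
step 1: unify List Bool ~ a  [subst: {-} | 2 pending]
  bind a := List Bool
step 2: unify ((d -> Int) -> Bool) ~ Int  [subst: {a:=List Bool} | 1 pending]
  clash: ((d -> Int) -> Bool) vs Int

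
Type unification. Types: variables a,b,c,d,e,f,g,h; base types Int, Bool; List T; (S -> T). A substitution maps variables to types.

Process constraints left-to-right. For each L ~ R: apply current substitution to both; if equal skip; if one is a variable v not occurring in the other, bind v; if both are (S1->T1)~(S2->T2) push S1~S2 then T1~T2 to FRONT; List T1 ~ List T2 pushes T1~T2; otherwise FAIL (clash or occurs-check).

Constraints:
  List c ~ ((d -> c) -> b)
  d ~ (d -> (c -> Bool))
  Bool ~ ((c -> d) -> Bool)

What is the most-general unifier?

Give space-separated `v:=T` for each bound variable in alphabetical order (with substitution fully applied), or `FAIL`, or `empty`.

Answer: FAIL

Derivation:
step 1: unify List c ~ ((d -> c) -> b)  [subst: {-} | 2 pending]
  clash: List c vs ((d -> c) -> b)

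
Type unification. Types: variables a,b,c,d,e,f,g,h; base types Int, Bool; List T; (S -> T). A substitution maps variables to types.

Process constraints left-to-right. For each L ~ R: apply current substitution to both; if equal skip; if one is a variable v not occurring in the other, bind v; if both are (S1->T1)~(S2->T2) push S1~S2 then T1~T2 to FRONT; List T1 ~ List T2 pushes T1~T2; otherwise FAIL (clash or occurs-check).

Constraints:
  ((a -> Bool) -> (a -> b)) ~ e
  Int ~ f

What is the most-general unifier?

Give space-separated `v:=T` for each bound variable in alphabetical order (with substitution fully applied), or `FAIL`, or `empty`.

Answer: e:=((a -> Bool) -> (a -> b)) f:=Int

Derivation:
step 1: unify ((a -> Bool) -> (a -> b)) ~ e  [subst: {-} | 1 pending]
  bind e := ((a -> Bool) -> (a -> b))
step 2: unify Int ~ f  [subst: {e:=((a -> Bool) -> (a -> b))} | 0 pending]
  bind f := Int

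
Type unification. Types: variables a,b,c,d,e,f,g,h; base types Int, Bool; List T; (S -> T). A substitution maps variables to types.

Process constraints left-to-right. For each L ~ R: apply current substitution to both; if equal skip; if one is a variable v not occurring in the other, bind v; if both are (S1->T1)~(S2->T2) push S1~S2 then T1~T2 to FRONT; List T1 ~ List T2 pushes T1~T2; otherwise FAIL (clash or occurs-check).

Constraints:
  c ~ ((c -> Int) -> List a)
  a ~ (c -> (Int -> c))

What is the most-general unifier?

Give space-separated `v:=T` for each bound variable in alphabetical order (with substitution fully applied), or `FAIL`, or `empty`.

Answer: FAIL

Derivation:
step 1: unify c ~ ((c -> Int) -> List a)  [subst: {-} | 1 pending]
  occurs-check fail: c in ((c -> Int) -> List a)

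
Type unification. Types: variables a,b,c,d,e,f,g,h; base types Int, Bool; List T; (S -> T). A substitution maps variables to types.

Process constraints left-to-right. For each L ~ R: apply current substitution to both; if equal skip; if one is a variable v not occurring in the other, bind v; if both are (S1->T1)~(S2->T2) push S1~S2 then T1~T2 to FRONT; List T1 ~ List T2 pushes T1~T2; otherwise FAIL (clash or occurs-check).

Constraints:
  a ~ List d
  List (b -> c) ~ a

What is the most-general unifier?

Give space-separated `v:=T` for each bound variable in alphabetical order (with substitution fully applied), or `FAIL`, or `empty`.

step 1: unify a ~ List d  [subst: {-} | 1 pending]
  bind a := List d
step 2: unify List (b -> c) ~ List d  [subst: {a:=List d} | 0 pending]
  -> decompose List: push (b -> c)~d
step 3: unify (b -> c) ~ d  [subst: {a:=List d} | 0 pending]
  bind d := (b -> c)

Answer: a:=List (b -> c) d:=(b -> c)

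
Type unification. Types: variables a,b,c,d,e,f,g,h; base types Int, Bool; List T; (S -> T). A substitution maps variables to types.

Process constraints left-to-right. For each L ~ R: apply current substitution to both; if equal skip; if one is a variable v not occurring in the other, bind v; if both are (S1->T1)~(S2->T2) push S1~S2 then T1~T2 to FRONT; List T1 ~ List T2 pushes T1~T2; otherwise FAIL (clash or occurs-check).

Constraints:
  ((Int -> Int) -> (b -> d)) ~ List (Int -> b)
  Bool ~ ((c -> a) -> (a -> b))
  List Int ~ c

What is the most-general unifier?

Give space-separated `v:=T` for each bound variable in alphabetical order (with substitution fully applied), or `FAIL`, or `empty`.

step 1: unify ((Int -> Int) -> (b -> d)) ~ List (Int -> b)  [subst: {-} | 2 pending]
  clash: ((Int -> Int) -> (b -> d)) vs List (Int -> b)

Answer: FAIL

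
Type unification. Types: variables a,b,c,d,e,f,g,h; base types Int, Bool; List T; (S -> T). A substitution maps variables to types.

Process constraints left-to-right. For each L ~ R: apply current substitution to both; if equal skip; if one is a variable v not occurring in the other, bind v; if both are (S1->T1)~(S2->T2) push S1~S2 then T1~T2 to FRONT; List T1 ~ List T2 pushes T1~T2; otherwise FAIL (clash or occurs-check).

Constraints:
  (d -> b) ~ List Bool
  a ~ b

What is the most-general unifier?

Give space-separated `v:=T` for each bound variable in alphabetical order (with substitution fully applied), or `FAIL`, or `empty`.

Answer: FAIL

Derivation:
step 1: unify (d -> b) ~ List Bool  [subst: {-} | 1 pending]
  clash: (d -> b) vs List Bool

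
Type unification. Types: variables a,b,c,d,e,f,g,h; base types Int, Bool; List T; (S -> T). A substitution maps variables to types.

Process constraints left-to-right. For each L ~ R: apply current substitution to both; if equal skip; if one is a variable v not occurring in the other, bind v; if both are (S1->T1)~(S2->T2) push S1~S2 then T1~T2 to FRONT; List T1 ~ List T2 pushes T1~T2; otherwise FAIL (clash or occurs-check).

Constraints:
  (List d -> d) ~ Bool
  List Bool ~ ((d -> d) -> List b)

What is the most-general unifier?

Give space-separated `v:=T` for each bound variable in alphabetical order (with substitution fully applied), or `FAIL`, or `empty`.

Answer: FAIL

Derivation:
step 1: unify (List d -> d) ~ Bool  [subst: {-} | 1 pending]
  clash: (List d -> d) vs Bool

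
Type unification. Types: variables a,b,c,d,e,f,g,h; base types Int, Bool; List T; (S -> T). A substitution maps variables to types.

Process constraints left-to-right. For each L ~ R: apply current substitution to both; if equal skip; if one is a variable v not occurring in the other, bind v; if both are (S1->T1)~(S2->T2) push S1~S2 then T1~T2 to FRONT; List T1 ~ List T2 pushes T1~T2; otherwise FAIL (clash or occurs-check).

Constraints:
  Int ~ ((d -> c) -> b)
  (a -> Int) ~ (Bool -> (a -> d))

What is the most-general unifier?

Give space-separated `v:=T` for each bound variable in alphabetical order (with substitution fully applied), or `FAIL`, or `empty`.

step 1: unify Int ~ ((d -> c) -> b)  [subst: {-} | 1 pending]
  clash: Int vs ((d -> c) -> b)

Answer: FAIL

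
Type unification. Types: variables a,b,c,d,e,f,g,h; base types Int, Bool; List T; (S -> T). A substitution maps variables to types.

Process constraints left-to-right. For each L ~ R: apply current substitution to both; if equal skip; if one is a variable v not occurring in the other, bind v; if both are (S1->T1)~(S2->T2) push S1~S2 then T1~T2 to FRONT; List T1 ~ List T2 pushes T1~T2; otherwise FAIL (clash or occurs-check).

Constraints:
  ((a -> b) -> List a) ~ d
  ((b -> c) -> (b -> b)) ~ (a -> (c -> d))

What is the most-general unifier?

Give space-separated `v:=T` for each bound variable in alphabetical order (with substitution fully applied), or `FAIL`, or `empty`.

Answer: FAIL

Derivation:
step 1: unify ((a -> b) -> List a) ~ d  [subst: {-} | 1 pending]
  bind d := ((a -> b) -> List a)
step 2: unify ((b -> c) -> (b -> b)) ~ (a -> (c -> ((a -> b) -> List a)))  [subst: {d:=((a -> b) -> List a)} | 0 pending]
  -> decompose arrow: push (b -> c)~a, (b -> b)~(c -> ((a -> b) -> List a))
step 3: unify (b -> c) ~ a  [subst: {d:=((a -> b) -> List a)} | 1 pending]
  bind a := (b -> c)
step 4: unify (b -> b) ~ (c -> (((b -> c) -> b) -> List (b -> c)))  [subst: {d:=((a -> b) -> List a), a:=(b -> c)} | 0 pending]
  -> decompose arrow: push b~c, b~(((b -> c) -> b) -> List (b -> c))
step 5: unify b ~ c  [subst: {d:=((a -> b) -> List a), a:=(b -> c)} | 1 pending]
  bind b := c
step 6: unify c ~ (((c -> c) -> c) -> List (c -> c))  [subst: {d:=((a -> b) -> List a), a:=(b -> c), b:=c} | 0 pending]
  occurs-check fail: c in (((c -> c) -> c) -> List (c -> c))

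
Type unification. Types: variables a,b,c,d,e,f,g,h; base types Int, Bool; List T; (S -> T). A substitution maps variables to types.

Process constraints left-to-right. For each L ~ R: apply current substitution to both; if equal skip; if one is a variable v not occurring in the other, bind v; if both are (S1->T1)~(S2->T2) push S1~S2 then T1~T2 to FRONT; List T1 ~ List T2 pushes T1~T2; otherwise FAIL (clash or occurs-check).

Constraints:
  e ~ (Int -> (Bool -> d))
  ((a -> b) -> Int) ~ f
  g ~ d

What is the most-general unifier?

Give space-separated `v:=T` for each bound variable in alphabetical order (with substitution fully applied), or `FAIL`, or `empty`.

Answer: e:=(Int -> (Bool -> d)) f:=((a -> b) -> Int) g:=d

Derivation:
step 1: unify e ~ (Int -> (Bool -> d))  [subst: {-} | 2 pending]
  bind e := (Int -> (Bool -> d))
step 2: unify ((a -> b) -> Int) ~ f  [subst: {e:=(Int -> (Bool -> d))} | 1 pending]
  bind f := ((a -> b) -> Int)
step 3: unify g ~ d  [subst: {e:=(Int -> (Bool -> d)), f:=((a -> b) -> Int)} | 0 pending]
  bind g := d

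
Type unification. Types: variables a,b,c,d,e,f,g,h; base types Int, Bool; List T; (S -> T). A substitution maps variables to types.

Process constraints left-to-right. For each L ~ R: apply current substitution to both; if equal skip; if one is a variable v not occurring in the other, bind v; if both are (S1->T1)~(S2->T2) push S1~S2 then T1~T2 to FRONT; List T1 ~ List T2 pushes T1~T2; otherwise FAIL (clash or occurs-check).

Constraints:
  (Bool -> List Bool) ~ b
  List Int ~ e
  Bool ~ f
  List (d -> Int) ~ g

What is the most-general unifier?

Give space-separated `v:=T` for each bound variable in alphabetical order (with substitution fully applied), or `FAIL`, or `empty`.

Answer: b:=(Bool -> List Bool) e:=List Int f:=Bool g:=List (d -> Int)

Derivation:
step 1: unify (Bool -> List Bool) ~ b  [subst: {-} | 3 pending]
  bind b := (Bool -> List Bool)
step 2: unify List Int ~ e  [subst: {b:=(Bool -> List Bool)} | 2 pending]
  bind e := List Int
step 3: unify Bool ~ f  [subst: {b:=(Bool -> List Bool), e:=List Int} | 1 pending]
  bind f := Bool
step 4: unify List (d -> Int) ~ g  [subst: {b:=(Bool -> List Bool), e:=List Int, f:=Bool} | 0 pending]
  bind g := List (d -> Int)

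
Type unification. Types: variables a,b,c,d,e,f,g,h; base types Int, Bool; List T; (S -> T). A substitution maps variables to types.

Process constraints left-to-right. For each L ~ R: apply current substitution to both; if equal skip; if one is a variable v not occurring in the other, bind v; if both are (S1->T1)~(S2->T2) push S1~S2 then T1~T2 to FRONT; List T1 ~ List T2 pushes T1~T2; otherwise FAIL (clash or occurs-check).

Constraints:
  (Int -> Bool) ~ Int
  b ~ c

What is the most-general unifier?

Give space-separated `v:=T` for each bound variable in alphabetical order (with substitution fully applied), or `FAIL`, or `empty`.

Answer: FAIL

Derivation:
step 1: unify (Int -> Bool) ~ Int  [subst: {-} | 1 pending]
  clash: (Int -> Bool) vs Int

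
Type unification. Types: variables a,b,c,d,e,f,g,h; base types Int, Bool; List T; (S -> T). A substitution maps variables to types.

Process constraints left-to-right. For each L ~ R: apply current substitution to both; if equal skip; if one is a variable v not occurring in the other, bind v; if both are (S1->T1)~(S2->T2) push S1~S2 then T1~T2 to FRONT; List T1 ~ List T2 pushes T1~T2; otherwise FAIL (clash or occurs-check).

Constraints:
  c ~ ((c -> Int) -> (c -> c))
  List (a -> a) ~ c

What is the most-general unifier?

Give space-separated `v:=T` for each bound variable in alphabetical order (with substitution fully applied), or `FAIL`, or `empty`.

Answer: FAIL

Derivation:
step 1: unify c ~ ((c -> Int) -> (c -> c))  [subst: {-} | 1 pending]
  occurs-check fail: c in ((c -> Int) -> (c -> c))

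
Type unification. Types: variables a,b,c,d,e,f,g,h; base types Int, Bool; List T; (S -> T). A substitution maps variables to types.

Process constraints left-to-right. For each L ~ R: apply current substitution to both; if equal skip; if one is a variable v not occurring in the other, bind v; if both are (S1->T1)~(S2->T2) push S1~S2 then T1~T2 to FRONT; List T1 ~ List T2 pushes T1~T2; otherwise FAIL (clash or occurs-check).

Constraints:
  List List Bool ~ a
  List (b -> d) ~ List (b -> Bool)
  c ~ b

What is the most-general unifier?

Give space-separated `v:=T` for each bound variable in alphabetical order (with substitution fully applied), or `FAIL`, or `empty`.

step 1: unify List List Bool ~ a  [subst: {-} | 2 pending]
  bind a := List List Bool
step 2: unify List (b -> d) ~ List (b -> Bool)  [subst: {a:=List List Bool} | 1 pending]
  -> decompose List: push (b -> d)~(b -> Bool)
step 3: unify (b -> d) ~ (b -> Bool)  [subst: {a:=List List Bool} | 1 pending]
  -> decompose arrow: push b~b, d~Bool
step 4: unify b ~ b  [subst: {a:=List List Bool} | 2 pending]
  -> identical, skip
step 5: unify d ~ Bool  [subst: {a:=List List Bool} | 1 pending]
  bind d := Bool
step 6: unify c ~ b  [subst: {a:=List List Bool, d:=Bool} | 0 pending]
  bind c := b

Answer: a:=List List Bool c:=b d:=Bool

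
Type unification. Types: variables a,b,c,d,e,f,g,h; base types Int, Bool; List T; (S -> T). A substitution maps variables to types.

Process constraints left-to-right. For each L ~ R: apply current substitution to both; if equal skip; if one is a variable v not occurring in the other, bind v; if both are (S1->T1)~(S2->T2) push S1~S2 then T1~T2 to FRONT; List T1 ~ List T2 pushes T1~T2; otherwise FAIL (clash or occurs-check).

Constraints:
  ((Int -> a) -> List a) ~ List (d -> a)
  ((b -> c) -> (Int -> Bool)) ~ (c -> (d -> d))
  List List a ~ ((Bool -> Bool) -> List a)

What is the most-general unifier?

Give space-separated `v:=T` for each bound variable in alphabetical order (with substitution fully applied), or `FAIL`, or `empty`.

Answer: FAIL

Derivation:
step 1: unify ((Int -> a) -> List a) ~ List (d -> a)  [subst: {-} | 2 pending]
  clash: ((Int -> a) -> List a) vs List (d -> a)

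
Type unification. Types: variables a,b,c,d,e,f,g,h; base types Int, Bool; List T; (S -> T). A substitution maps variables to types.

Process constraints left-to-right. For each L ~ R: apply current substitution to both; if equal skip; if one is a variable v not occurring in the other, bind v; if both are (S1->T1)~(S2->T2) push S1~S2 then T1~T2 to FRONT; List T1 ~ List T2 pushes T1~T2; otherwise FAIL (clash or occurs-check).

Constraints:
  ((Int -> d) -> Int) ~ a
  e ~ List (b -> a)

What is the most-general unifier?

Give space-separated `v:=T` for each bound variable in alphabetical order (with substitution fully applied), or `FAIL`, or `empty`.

step 1: unify ((Int -> d) -> Int) ~ a  [subst: {-} | 1 pending]
  bind a := ((Int -> d) -> Int)
step 2: unify e ~ List (b -> ((Int -> d) -> Int))  [subst: {a:=((Int -> d) -> Int)} | 0 pending]
  bind e := List (b -> ((Int -> d) -> Int))

Answer: a:=((Int -> d) -> Int) e:=List (b -> ((Int -> d) -> Int))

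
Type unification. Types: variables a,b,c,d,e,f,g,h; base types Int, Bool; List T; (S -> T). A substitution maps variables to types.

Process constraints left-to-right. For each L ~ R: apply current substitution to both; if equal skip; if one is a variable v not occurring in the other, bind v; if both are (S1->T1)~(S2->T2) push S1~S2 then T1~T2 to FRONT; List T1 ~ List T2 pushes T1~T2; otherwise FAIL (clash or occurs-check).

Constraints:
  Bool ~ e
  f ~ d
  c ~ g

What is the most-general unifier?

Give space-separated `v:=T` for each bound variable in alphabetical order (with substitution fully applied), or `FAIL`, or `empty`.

step 1: unify Bool ~ e  [subst: {-} | 2 pending]
  bind e := Bool
step 2: unify f ~ d  [subst: {e:=Bool} | 1 pending]
  bind f := d
step 3: unify c ~ g  [subst: {e:=Bool, f:=d} | 0 pending]
  bind c := g

Answer: c:=g e:=Bool f:=d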